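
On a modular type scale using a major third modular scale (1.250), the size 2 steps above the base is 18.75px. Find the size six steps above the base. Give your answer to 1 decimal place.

45.8px

18.75 × 1.250⁴ = 18.75 × 2.44141 ≈ 45.776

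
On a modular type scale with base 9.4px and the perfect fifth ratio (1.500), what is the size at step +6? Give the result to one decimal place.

107.1px

Every step multiplies by the scale ratio.
9.4 × 1.500⁶ = 9.4 × 11.39062 ≈ 107.07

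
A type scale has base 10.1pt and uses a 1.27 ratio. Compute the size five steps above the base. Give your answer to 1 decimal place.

33.4pt

10.1 × 1.27⁵ = 10.1 × 3.30384 ≈ 33.37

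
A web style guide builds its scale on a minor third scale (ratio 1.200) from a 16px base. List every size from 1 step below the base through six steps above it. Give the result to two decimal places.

13.33px, 16.00px, 19.20px, 23.04px, 27.65px, 33.18px, 39.81px, 47.78px

Step -1: 16.0 ÷ 1.200 = 13.33
Step 0: 16px
Step 1: 16.0 × 1.200 = 19.20
Step 2: 16.0 × 1.200² = 23.04
Step 3: 16.0 × 1.200³ = 27.65
Step 4: 16.0 × 1.200⁴ = 33.18
Step 5: 16.0 × 1.200⁵ = 39.81
Step 6: 16.0 × 1.200⁶ = 47.78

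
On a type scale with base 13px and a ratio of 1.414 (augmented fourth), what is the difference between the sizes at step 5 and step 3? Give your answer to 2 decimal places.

36.73px

Step 3: 13.0 × 1.414³ = 36.7529px
Step 5: 13.0 × 1.414⁵ = 73.4836px
Difference: 73.4836 − 36.7529 = 36.7307px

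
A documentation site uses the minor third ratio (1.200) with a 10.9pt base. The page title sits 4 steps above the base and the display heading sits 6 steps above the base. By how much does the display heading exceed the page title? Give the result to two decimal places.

Step 4: 10.9 × 1.200⁴ = 22.6022pt
Step 6: 10.9 × 1.200⁶ = 32.5472pt
Difference: 32.5472 − 22.6022 = 9.9450pt

9.94pt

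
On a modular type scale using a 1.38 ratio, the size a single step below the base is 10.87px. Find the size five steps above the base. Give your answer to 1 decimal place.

75.1px

10.87 × 1.38⁶ = 10.87 × 6.90676 ≈ 75.077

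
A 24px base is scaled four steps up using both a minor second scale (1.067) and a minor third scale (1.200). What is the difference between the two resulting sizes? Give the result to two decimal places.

Minor second: 24.0 × 1.067⁴ = 31.1078px
Minor third: 24.0 × 1.200⁴ = 49.7664px
Difference: 49.7664 − 31.1078 = 18.6586px

18.66px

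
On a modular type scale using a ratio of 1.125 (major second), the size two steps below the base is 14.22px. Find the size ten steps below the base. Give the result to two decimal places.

14.22 ÷ 1.125⁸ = 14.22 ÷ 2.56578 ≈ 5.542

5.54px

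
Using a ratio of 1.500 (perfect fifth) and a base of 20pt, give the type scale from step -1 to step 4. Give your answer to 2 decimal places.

13.33pt, 20.00pt, 30.00pt, 45.00pt, 67.50pt, 101.25pt

Step -1: 20.0 ÷ 1.500 = 13.33
Step 0: 20pt
Step 1: 20.0 × 1.500 = 30.00
Step 2: 20.0 × 1.500² = 45.00
Step 3: 20.0 × 1.500³ = 67.50
Step 4: 20.0 × 1.500⁴ = 101.25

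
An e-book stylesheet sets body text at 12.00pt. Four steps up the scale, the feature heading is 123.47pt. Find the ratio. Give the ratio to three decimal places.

1.791

r⁴ = 123.47 / 12.00, so r = (123.47/12.00)^(1/4).
r = 10.2892^(1/4) ≈ 1.7910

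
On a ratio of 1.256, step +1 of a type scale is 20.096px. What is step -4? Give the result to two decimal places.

6.43px

Moving from step +1 to step -4 is 5 steps down, so divide by r⁵.
20.096 ÷ 1.256⁵ = 20.096 ÷ 3.12571 ≈ 6.429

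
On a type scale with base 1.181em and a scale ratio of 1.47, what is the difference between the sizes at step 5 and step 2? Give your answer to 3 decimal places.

Step 2: 1.181 × 1.47² = 2.55202em
Step 5: 1.181 × 1.47⁵ = 8.10656em
Difference: 8.10656 − 2.55202 = 5.55454em

5.555em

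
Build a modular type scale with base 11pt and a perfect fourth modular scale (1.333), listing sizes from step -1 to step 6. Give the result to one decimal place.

8.3pt, 11.0pt, 14.7pt, 19.5pt, 26.1pt, 34.7pt, 46.3pt, 61.7pt

Step -1: 11.0 ÷ 1.333 = 8.3
Step 0: 11pt
Step 1: 11.0 × 1.333 = 14.7
Step 2: 11.0 × 1.333² = 19.5
Step 3: 11.0 × 1.333³ = 26.1
Step 4: 11.0 × 1.333⁴ = 34.7
Step 5: 11.0 × 1.333⁵ = 46.3
Step 6: 11.0 × 1.333⁶ = 61.7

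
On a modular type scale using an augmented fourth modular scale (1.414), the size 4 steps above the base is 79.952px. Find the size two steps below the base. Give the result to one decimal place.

79.952 ÷ 1.414⁶ = 79.952 ÷ 7.99275 ≈ 10.003

10.0px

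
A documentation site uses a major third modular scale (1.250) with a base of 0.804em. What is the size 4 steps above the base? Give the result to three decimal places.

1.963em

A modular type scale is a geometric sequence: sizeₙ = base × rⁿ.
0.804 × 1.250⁴ = 0.804 × 2.44141 ≈ 1.963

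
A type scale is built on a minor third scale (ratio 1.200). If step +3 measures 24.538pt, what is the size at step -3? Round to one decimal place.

The gap is -3 − (3) = -6 steps, so the factor is 1.200^-6.
24.538 ÷ 1.200⁶ = 24.538 ÷ 2.98598 ≈ 8.218

8.2pt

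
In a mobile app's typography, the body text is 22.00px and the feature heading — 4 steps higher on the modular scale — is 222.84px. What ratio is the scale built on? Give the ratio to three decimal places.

The ratio satisfies 22.00 × r⁴ = 222.84, so r = (222.84 / 22.00)^(1/4).
r = 10.1291^(1/4) ≈ 1.7840

1.784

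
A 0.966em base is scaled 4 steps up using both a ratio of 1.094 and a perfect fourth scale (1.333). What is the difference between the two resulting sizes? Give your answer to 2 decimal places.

At 1.094: 0.966 × 1.094⁴ = 1.3837em
Perfect fourth: 0.966 × 1.333⁴ = 3.0500em
Difference: 3.0500 − 1.3837 = 1.6663em

1.67em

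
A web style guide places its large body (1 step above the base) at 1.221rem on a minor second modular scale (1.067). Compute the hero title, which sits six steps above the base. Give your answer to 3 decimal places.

1.689rem

1.221 × 1.067⁵ = 1.221 × 1.38300 ≈ 1.689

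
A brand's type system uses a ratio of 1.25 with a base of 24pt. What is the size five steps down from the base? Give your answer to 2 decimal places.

7.86pt

Every step multiplies by the scale ratio.
24.0 ÷ 1.25⁵ = 24.0 ÷ 3.05176 ≈ 7.86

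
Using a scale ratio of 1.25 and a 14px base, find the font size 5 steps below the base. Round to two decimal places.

4.59px

A modular type scale is a geometric sequence: sizeₙ = base × rⁿ.
14.0 ÷ 1.25⁵ = 14.0 ÷ 3.05176 ≈ 4.59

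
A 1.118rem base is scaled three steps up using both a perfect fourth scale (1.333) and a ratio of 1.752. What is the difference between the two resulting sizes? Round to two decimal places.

Perfect fourth: 1.118 × 1.333³ = 2.6481rem
At 1.752: 1.118 × 1.752³ = 6.0123rem
Difference: 6.0123 − 2.6481 = 3.3642rem

3.36rem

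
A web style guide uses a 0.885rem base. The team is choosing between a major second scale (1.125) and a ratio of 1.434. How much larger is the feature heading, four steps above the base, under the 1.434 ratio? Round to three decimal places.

2.325rem

Major second: 0.885 × 1.125⁴ = 1.41760rem
At 1.434: 0.885 × 1.434⁴ = 3.74231rem
Difference: 3.74231 − 1.41760 = 2.32471rem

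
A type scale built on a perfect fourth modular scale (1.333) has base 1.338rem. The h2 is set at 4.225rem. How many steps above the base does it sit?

1.333ⁿ = 4.225 / 1.338 = 3.1577
n = ln(3.1577) / ln(1.333) = 1.1498 / 0.2874 ≈ 4.00

4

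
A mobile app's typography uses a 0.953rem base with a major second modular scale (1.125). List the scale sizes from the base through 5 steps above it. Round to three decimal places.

0.953rem, 1.072rem, 1.206rem, 1.357rem, 1.527rem, 1.717rem

Step 0: 0.953rem
Step 1: 0.953 × 1.125 = 1.072
Step 2: 0.953 × 1.125² = 1.206
Step 3: 0.953 × 1.125³ = 1.357
Step 4: 0.953 × 1.125⁴ = 1.527
Step 5: 0.953 × 1.125⁵ = 1.717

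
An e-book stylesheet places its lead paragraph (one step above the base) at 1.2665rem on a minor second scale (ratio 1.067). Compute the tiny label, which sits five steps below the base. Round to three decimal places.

1.2665 ÷ 1.067⁶ = 1.2665 ÷ 1.47566 ≈ 0.858

0.858rem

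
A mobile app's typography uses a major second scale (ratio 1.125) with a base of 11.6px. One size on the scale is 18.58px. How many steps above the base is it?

1.125ⁿ = 18.58 / 11.6 = 1.6017
n = ln(1.6017) / ln(1.125) = 0.4711 / 0.1178 ≈ 4.00

4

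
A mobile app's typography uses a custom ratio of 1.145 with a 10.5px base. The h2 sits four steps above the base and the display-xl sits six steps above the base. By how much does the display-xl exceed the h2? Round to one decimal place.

5.6px

Step 4: 10.5 × 1.145⁴ = 18.047px
Step 6: 10.5 × 1.145⁶ = 23.660px
Difference: 23.660 − 18.047 = 5.613px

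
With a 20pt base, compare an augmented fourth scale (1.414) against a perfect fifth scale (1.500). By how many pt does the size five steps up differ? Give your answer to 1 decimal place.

38.8pt

Augmented fourth: 20.0 × 1.414⁵ = 113.052pt
Perfect fifth: 20.0 × 1.500⁵ = 151.875pt
Difference: 151.875 − 113.052 = 38.823pt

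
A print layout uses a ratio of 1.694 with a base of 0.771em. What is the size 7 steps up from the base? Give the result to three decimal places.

30.864em

Every step multiplies by the scale ratio.
0.771 × 1.694⁷ = 0.771 × 40.03076 ≈ 30.864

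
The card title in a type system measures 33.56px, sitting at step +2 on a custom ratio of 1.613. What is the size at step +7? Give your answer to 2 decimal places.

366.43px

Moving from step +2 to step +7 is 5 steps up, so multiply by r⁵.
33.56 × 1.613⁵ = 33.56 × 10.91872 ≈ 366.432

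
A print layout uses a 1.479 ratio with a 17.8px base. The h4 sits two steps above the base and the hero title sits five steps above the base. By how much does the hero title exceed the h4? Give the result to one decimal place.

Step 2: 17.8 × 1.479² = 38.936px
Step 5: 17.8 × 1.479⁵ = 125.968px
Difference: 125.968 − 38.936 = 87.032px

87.0px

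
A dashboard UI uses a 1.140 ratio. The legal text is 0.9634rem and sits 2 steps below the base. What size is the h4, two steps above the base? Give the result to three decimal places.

1.627rem

0.9634 × 1.140⁴ = 0.9634 × 1.68896 ≈ 1.627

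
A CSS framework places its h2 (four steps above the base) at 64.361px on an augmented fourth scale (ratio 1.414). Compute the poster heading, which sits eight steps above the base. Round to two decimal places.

Moving from step +4 to step +8 is 4 steps up, so multiply by r⁴.
64.361 × 1.414⁴ = 64.361 × 3.99758 ≈ 257.289

257.29px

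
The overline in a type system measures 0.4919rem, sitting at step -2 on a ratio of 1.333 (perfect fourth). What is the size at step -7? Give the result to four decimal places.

0.4919 ÷ 1.333⁵ = 0.4919 ÷ 4.20873 ≈ 0.1169

0.1169rem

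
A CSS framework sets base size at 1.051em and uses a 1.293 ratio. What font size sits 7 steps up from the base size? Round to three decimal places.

Every step multiplies by the scale ratio.
1.051 × 1.293⁷ = 1.051 × 6.04212 ≈ 6.350

6.350em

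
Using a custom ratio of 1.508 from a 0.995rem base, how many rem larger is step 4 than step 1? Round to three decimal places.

3.645rem

Step 1: 0.995 × 1.508 = 1.50046rem
Step 4: 0.995 × 1.508⁴ = 5.14551rem
Difference: 5.14551 − 1.50046 = 3.64505rem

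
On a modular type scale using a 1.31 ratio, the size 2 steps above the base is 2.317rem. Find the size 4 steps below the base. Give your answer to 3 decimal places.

0.458rem

Moving from step +2 to step -4 is 6 steps down, so divide by r⁶.
2.317 ÷ 1.31⁶ = 2.317 ÷ 5.05391 ≈ 0.458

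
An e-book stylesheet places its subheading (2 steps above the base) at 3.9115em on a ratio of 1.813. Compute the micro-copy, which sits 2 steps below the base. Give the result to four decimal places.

3.9115 ÷ 1.813⁴ = 3.9115 ÷ 10.80417 ≈ 0.3620

0.3620em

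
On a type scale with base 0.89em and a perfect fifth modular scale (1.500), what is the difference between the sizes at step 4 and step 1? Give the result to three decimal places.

3.171em

Step 1: 0.89 × 1.500 = 1.33500em
Step 4: 0.89 × 1.500⁴ = 4.50563em
Difference: 4.50563 − 1.33500 = 3.17063em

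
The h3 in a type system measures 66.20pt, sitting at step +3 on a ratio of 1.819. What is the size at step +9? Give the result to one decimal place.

2398.0pt

66.20 × 1.819⁶ = 66.20 × 36.22398 ≈ 2398.028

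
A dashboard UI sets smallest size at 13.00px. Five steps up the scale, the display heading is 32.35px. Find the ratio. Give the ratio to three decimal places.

r⁵ = 32.35 / 13.00, so r = (32.35/13.00)^(1/5).
r = 2.4885^(1/5) ≈ 1.2000

1.200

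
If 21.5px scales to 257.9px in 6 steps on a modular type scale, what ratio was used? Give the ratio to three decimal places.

1.513

r⁶ = 257.9 / 21.5, so r = (257.9/21.5)^(1/6).
r = 11.9953^(1/6) ≈ 1.5130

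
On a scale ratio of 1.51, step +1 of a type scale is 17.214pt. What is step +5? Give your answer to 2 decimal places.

The gap is 5 − (1) = 4 steps, so the factor is 1.51^4.
17.214 × 1.51⁴ = 17.214 × 5.19886 ≈ 89.493

89.49pt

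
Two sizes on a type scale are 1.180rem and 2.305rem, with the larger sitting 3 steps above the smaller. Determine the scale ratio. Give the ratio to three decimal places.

The ratio satisfies 1.180 × r³ = 2.305, so r = (2.305 / 1.180)^(1/3).
r = 1.9534^(1/3) ≈ 1.2501

1.250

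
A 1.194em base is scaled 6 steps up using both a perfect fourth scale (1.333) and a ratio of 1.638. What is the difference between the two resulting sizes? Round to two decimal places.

Perfect fourth: 1.194 × 1.333⁶ = 6.6986em
At 1.638: 1.194 × 1.638⁶ = 23.0615em
Difference: 23.0615 − 6.6986 = 16.3629em

16.36em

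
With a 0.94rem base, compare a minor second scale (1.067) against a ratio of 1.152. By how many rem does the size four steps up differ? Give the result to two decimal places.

Minor second: 0.94 × 1.067⁴ = 1.2184rem
At 1.152: 0.94 × 1.152⁴ = 1.6555rem
Difference: 1.6555 − 1.2184 = 0.4371rem

0.44rem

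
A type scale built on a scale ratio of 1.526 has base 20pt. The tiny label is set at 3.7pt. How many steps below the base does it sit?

1.526ⁿ = 20 / 3.7 = 5.4054
n = ln(5.4054) / ln(1.526) = 1.6874 / 0.4226 ≈ 3.99

4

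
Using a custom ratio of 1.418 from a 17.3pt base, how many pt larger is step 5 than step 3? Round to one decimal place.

49.9pt

Step 3: 17.3 × 1.418³ = 49.326pt
Step 5: 17.3 × 1.418⁵ = 99.181pt
Difference: 99.181 − 49.326 = 49.855pt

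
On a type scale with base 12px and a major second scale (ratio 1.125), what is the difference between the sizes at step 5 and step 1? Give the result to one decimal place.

8.1px

Step 1: 12.0 × 1.125 = 13.500px
Step 5: 12.0 × 1.125⁵ = 21.624px
Difference: 21.624 − 13.500 = 8.124px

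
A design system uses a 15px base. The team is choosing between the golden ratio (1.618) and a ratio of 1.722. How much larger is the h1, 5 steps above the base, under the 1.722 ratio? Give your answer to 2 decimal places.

Golden ratio: 15.0 × 1.618⁵ = 166.3351px
At 1.722: 15.0 × 1.722⁵ = 227.1208px
Difference: 227.1208 − 166.3351 = 60.7857px

60.79px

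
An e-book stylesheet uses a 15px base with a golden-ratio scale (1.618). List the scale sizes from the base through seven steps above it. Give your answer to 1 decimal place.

15.0px, 24.3px, 39.3px, 63.5px, 102.8px, 166.3px, 269.1px, 435.5px

Step 0: 15px
Step 1: 15.0 × 1.618 = 24.3
Step 2: 15.0 × 1.618² = 39.3
Step 3: 15.0 × 1.618³ = 63.5
Step 4: 15.0 × 1.618⁴ = 102.8
Step 5: 15.0 × 1.618⁵ = 166.3
Step 6: 15.0 × 1.618⁶ = 269.1
Step 7: 15.0 × 1.618⁷ = 435.5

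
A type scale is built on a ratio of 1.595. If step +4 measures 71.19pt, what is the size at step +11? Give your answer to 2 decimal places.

1869.58pt

The gap is 11 − (4) = 7 steps, so the factor is 1.595^7.
71.19 × 1.595⁷ = 71.19 × 26.26182 ≈ 1869.579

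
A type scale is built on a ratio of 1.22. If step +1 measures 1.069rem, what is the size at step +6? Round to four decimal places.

The gap is 6 − (1) = 5 steps, so the factor is 1.22^5.
1.069 × 1.22⁵ = 1.069 × 2.70271 ≈ 2.8892

2.8892rem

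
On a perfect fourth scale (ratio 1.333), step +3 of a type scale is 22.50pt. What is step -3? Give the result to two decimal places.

4.01pt

22.50 ÷ 1.333⁶ = 22.50 ÷ 5.61023 ≈ 4.011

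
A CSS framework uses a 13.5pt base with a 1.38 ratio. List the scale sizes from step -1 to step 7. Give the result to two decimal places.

Step -1: 13.5 ÷ 1.38 = 9.78
Step 0: 13.5pt
Step 1: 13.5 × 1.38 = 18.63
Step 2: 13.5 × 1.38² = 25.71
Step 3: 13.5 × 1.38³ = 35.48
Step 4: 13.5 × 1.38⁴ = 48.96
Step 5: 13.5 × 1.38⁵ = 67.57
Step 6: 13.5 × 1.38⁶ = 93.24
Step 7: 13.5 × 1.38⁷ = 128.67

9.78pt, 13.50pt, 18.63pt, 25.71pt, 35.48pt, 48.96pt, 67.57pt, 93.24pt, 128.67pt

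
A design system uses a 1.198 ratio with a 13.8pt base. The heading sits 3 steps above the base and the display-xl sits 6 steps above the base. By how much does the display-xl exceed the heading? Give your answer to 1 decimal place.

Step 3: 13.8 × 1.198³ = 23.727pt
Step 6: 13.8 × 1.198⁶ = 40.796pt
Difference: 40.796 − 23.727 = 17.069pt

17.1pt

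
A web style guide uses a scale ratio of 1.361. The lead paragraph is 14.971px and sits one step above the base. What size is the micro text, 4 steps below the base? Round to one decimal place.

3.2px

14.971 ÷ 1.361⁵ = 14.971 ÷ 4.66972 ≈ 3.206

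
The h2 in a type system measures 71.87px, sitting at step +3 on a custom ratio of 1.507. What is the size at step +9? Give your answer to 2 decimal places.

841.84px

Moving from step +3 to step +9 is 6 steps up, so multiply by r⁶.
71.87 × 1.507⁶ = 71.87 × 11.71331 ≈ 841.835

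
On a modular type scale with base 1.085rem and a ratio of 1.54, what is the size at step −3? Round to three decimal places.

0.297rem

Each step on a modular scale multiplies by the ratio, so the size n steps from the base is base × ratioⁿ.
1.085 ÷ 1.54³ = 1.085 ÷ 3.65226 ≈ 0.297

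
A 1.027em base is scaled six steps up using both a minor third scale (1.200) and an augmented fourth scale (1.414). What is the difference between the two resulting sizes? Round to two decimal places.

5.14em

Minor third: 1.027 × 1.200⁶ = 3.0666em
Augmented fourth: 1.027 × 1.414⁶ = 8.2086em
Difference: 8.2086 − 3.0666 = 5.1420em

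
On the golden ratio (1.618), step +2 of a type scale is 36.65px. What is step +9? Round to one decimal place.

The gap is 9 − (2) = 7 steps, so the factor is 1.618^7.
36.65 × 1.618⁷ = 36.65 × 29.03017 ≈ 1063.956

1064.0px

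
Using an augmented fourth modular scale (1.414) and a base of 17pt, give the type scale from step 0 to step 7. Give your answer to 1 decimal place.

Step 0: 17pt
Step 1: 17.0 × 1.414 = 24.0
Step 2: 17.0 × 1.414² = 34.0
Step 3: 17.0 × 1.414³ = 48.1
Step 4: 17.0 × 1.414⁴ = 68.0
Step 5: 17.0 × 1.414⁵ = 96.1
Step 6: 17.0 × 1.414⁶ = 135.9
Step 7: 17.0 × 1.414⁷ = 192.1

17.0pt, 24.0pt, 34.0pt, 48.1pt, 68.0pt, 96.1pt, 135.9pt, 192.1pt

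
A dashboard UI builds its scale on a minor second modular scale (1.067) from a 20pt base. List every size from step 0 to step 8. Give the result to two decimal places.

Step 0: 20pt
Step 1: 20.0 × 1.067 = 21.34
Step 2: 20.0 × 1.067² = 22.77
Step 3: 20.0 × 1.067³ = 24.30
Step 4: 20.0 × 1.067⁴ = 25.92
Step 5: 20.0 × 1.067⁵ = 27.66
Step 6: 20.0 × 1.067⁶ = 29.51
Step 7: 20.0 × 1.067⁷ = 31.49
Step 8: 20.0 × 1.067⁸ = 33.60

20.00pt, 21.34pt, 22.77pt, 24.30pt, 25.92pt, 27.66pt, 29.51pt, 31.49pt, 33.60pt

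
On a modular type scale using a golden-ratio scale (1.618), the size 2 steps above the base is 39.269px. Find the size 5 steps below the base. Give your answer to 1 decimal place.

Moving from step +2 to step -5 is 7 steps down, so divide by r⁷.
39.269 ÷ 1.618⁷ = 39.269 ÷ 29.03017 ≈ 1.353

1.4px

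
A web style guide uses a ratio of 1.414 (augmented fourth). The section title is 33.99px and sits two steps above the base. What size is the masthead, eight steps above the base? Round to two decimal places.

33.99 × 1.414⁶ = 33.99 × 7.99275 ≈ 271.674

271.67px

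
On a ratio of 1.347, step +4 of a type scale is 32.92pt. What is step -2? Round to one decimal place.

5.5pt

32.92 ÷ 1.347⁶ = 32.92 ÷ 5.97318 ≈ 5.511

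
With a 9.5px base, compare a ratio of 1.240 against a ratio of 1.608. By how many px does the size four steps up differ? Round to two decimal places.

At 1.240: 9.5 × 1.240⁴ = 22.4600px
At 1.608: 9.5 × 1.608⁴ = 63.5138px
Difference: 63.5138 − 22.4600 = 41.0538px

41.05px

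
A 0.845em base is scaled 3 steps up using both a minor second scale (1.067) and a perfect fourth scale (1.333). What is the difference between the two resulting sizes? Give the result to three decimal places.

Minor second: 0.845 × 1.067³ = 1.02648em
Perfect fourth: 0.845 × 1.333³ = 2.00146em
Difference: 2.00146 − 1.02648 = 0.97498em

0.975em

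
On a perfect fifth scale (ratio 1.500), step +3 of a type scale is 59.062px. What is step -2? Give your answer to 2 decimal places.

59.062 ÷ 1.500⁵ = 59.062 ÷ 7.59375 ≈ 7.778

7.78px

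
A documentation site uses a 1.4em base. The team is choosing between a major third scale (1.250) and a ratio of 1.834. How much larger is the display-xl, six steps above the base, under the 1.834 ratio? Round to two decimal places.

47.93em

Major third: 1.4 × 1.250⁶ = 5.3406em
At 1.834: 1.4 × 1.834⁶ = 53.2751em
Difference: 53.2751 − 5.3406 = 47.9345em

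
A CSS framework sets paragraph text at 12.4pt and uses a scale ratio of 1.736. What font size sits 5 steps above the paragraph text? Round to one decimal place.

12.4 × 1.736⁵ = 12.4 × 15.76698 ≈ 195.51

195.5pt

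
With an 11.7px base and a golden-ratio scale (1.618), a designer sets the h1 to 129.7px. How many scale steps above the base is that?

1.618ⁿ = 129.7 / 11.7 = 11.0855
n = ln(11.0855) / ln(1.618) = 2.4056 / 0.4812 ≈ 5.00

5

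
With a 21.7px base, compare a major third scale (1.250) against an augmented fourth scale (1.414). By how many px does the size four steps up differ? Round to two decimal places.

33.77px

Major third: 21.7 × 1.250⁴ = 52.9785px
Augmented fourth: 21.7 × 1.414⁴ = 86.7476px
Difference: 86.7476 − 52.9785 = 33.7691px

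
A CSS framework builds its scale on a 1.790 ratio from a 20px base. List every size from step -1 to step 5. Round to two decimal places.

11.17px, 20.00px, 35.80px, 64.08px, 114.71px, 205.33px, 367.53px

Step -1: 20.0 ÷ 1.790 = 11.17
Step 0: 20px
Step 1: 20.0 × 1.790 = 35.80
Step 2: 20.0 × 1.790² = 64.08
Step 3: 20.0 × 1.790³ = 114.71
Step 4: 20.0 × 1.790⁴ = 205.33
Step 5: 20.0 × 1.790⁵ = 367.53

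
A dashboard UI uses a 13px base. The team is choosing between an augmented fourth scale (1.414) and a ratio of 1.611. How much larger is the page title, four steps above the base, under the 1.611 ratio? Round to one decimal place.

35.6px

Augmented fourth: 13.0 × 1.414⁴ = 51.969px
At 1.611: 13.0 × 1.611⁴ = 87.564px
Difference: 87.564 − 51.969 = 35.595px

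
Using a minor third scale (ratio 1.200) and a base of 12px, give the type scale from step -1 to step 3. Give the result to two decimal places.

10.00px, 12.00px, 14.40px, 17.28px, 20.74px

Step -1: 12.0 ÷ 1.200 = 10.00
Step 0: 12px
Step 1: 12.0 × 1.200 = 14.40
Step 2: 12.0 × 1.200² = 17.28
Step 3: 12.0 × 1.200³ = 20.74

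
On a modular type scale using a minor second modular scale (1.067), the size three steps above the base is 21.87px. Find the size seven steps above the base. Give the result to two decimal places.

The gap is 7 − (3) = 4 steps, so the factor is 1.067^4.
21.87 × 1.067⁴ = 21.87 × 1.29616 ≈ 28.347

28.35px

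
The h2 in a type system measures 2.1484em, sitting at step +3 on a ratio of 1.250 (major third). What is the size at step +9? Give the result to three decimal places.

8.195em

2.1484 × 1.250⁶ = 2.1484 × 3.81470 ≈ 8.195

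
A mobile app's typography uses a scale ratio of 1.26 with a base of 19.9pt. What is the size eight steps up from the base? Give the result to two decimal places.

126.42pt

19.9 × 1.26⁸ = 19.9 × 6.35279 ≈ 126.42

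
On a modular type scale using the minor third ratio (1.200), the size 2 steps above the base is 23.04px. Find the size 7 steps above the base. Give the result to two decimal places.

57.33px

The gap is 7 − (2) = 5 steps, so the factor is 1.200^5.
23.04 × 1.200⁵ = 23.04 × 2.48832 ≈ 57.331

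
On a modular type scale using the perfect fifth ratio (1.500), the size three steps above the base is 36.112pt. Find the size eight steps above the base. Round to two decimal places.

274.23pt

36.112 × 1.500⁵ = 36.112 × 7.59375 ≈ 274.226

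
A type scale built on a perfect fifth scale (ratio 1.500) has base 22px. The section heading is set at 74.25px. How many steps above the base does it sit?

3

1.500ⁿ = 74.25 / 22 = 3.3750
n = ln(3.3750) / ln(1.500) = 1.2164 / 0.4055 ≈ 3.00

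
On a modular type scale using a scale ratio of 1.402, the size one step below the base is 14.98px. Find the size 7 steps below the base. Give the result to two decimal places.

1.97px

14.98 ÷ 1.402⁶ = 14.98 ÷ 7.59431 ≈ 1.973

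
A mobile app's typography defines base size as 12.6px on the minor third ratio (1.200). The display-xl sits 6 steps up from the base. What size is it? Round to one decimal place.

37.6px

12.6 × 1.200⁶ = 12.6 × 2.98598 ≈ 37.62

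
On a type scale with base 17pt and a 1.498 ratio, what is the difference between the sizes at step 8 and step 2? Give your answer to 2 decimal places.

392.92pt

Step 2: 17.0 × 1.498² = 38.1481pt
Step 8: 17.0 × 1.498⁸ = 431.0657pt
Difference: 431.0657 − 38.1481 = 392.9176pt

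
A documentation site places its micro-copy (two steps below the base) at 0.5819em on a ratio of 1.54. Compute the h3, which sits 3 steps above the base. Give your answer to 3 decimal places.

Moving from step -2 to step +3 is 5 steps up, so multiply by r⁵.
0.5819 × 1.54⁵ = 0.5819 × 8.66171 ≈ 5.040

5.040em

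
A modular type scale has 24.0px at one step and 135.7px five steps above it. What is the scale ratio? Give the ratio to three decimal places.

r⁵ = 135.7 / 24.0, so r = (135.7/24.0)^(1/5).
r = 5.6542^(1/5) ≈ 1.4141

1.414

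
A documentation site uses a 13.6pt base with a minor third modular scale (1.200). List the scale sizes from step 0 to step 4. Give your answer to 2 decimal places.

13.60pt, 16.32pt, 19.58pt, 23.50pt, 28.20pt

Step 0: 13.6pt
Step 1: 13.6 × 1.200 = 16.32
Step 2: 13.6 × 1.200² = 19.58
Step 3: 13.6 × 1.200³ = 23.50
Step 4: 13.6 × 1.200⁴ = 28.20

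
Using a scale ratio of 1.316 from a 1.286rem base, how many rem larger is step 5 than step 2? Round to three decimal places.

Step 2: 1.286 × 1.316² = 2.22717rem
Step 5: 1.286 × 1.316⁵ = 5.07599rem
Difference: 5.07599 − 2.22717 = 2.84882rem

2.849rem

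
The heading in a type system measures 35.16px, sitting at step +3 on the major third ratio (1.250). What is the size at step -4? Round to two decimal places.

7.37px

35.16 ÷ 1.250⁷ = 35.16 ÷ 4.76837 ≈ 7.374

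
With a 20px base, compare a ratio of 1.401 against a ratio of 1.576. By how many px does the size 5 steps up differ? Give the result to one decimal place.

86.5px

At 1.401: 20.0 × 1.401⁵ = 107.950px
At 1.576: 20.0 × 1.576⁵ = 194.451px
Difference: 194.451 − 107.950 = 86.501px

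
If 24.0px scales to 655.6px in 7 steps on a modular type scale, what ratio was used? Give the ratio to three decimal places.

1.604

The ratio satisfies 24.0 × r⁷ = 655.6, so r = (655.6 / 24.0)^(1/7).
r = 27.3167^(1/7) ≈ 1.6040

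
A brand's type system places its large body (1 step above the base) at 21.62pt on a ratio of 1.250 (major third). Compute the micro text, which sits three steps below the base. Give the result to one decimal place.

8.9pt

The gap is -3 − (1) = -4 steps, so the factor is 1.250^-4.
21.62 ÷ 1.250⁴ = 21.62 ÷ 2.44141 ≈ 8.856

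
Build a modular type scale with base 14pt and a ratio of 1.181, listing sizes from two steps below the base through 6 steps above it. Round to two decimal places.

Step -2: 14.0 ÷ 1.181² = 10.04
Step -1: 14.0 ÷ 1.181 = 11.85
Step 0: 14pt
Step 1: 14.0 × 1.181 = 16.53
Step 2: 14.0 × 1.181² = 19.53
Step 3: 14.0 × 1.181³ = 23.06
Step 4: 14.0 × 1.181⁴ = 27.24
Step 5: 14.0 × 1.181⁵ = 32.16
Step 6: 14.0 × 1.181⁶ = 37.99

10.04pt, 11.85pt, 14.00pt, 16.53pt, 19.53pt, 23.06pt, 27.24pt, 32.16pt, 37.99pt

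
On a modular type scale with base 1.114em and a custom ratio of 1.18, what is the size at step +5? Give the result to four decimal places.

1.114 × 1.18⁵ = 1.114 × 2.28776 ≈ 2.5486

2.5486em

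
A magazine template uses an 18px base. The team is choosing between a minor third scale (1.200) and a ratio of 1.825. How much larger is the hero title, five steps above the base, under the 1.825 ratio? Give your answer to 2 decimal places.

Minor third: 18.0 × 1.200⁵ = 44.7898px
At 1.825: 18.0 × 1.825⁵ = 364.4071px
Difference: 364.4071 − 44.7898 = 319.6173px

319.62px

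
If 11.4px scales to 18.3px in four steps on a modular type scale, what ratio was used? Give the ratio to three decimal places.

The ratio satisfies 11.4 × r⁴ = 18.3, so r = (18.3 / 11.4)^(1/4).
r = 1.6053^(1/4) ≈ 1.1256

1.126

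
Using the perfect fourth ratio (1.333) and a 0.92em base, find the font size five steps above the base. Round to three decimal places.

3.872em

0.92 × 1.333⁵ = 0.92 × 4.20873 ≈ 3.872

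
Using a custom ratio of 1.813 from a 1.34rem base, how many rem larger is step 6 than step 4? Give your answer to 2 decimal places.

Step 4: 1.34 × 1.813⁴ = 14.4776rem
Step 6: 1.34 × 1.813⁶ = 47.5874rem
Difference: 47.5874 − 14.4776 = 33.1098rem

33.11rem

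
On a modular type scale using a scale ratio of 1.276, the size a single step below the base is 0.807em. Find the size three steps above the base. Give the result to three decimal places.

2.139em

0.807 × 1.276⁴ = 0.807 × 2.65096 ≈ 2.139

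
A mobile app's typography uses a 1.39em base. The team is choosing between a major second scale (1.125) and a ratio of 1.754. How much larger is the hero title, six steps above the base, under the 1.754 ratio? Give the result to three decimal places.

Major second: 1.39 × 1.125⁶ = 2.81793em
At 1.754: 1.39 × 1.754⁶ = 40.47551em
Difference: 40.47551 − 2.81793 = 37.65758em

37.658em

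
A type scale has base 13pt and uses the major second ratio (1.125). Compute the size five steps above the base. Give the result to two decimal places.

23.43pt

A modular type scale is a geometric sequence: sizeₙ = base × rⁿ.
13.0 × 1.125⁵ = 13.0 × 1.80203 ≈ 23.43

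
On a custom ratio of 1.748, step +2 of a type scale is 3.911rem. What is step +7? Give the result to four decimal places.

63.8256rem

3.911 × 1.748⁵ = 3.911 × 16.31951 ≈ 63.8256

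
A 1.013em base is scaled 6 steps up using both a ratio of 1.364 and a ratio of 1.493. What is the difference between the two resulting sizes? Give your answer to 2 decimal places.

4.70em

At 1.364: 1.013 × 1.364⁶ = 6.5237em
At 1.493: 1.013 × 1.493⁶ = 11.2194em
Difference: 11.2194 − 6.5237 = 4.6957em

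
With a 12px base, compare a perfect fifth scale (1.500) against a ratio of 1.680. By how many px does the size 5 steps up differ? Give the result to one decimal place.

Perfect fifth: 12.0 × 1.500⁵ = 91.125px
At 1.680: 12.0 × 1.680⁵ = 160.593px
Difference: 160.593 − 91.125 = 69.468px

69.5px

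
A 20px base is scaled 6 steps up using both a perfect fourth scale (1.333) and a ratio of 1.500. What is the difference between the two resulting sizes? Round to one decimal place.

115.6px

Perfect fourth: 20.0 × 1.333⁶ = 112.205px
At 1.500: 20.0 × 1.500⁶ = 227.812px
Difference: 227.812 − 112.205 = 115.607px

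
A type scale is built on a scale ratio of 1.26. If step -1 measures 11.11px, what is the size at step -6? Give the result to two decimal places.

3.50px

Moving from step -1 to step -6 is 5 steps down, so divide by r⁵.
11.11 ÷ 1.26⁵ = 11.11 ÷ 3.17580 ≈ 3.498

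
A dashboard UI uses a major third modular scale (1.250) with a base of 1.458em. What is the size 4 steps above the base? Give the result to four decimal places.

1.458 × 1.250⁴ = 1.458 × 2.44141 ≈ 3.5596

3.5596em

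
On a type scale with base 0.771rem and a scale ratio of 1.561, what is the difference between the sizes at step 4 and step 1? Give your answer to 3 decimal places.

Step 1: 0.771 × 1.561 = 1.20353rem
Step 4: 0.771 × 1.561⁴ = 4.57790rem
Difference: 4.57790 − 1.20353 = 3.37437rem

3.374rem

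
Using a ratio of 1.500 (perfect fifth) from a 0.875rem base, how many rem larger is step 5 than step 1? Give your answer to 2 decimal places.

Step 1: 0.875 × 1.500 = 1.3125rem
Step 5: 0.875 × 1.500⁵ = 6.6445rem
Difference: 6.6445 − 1.3125 = 5.3320rem

5.33rem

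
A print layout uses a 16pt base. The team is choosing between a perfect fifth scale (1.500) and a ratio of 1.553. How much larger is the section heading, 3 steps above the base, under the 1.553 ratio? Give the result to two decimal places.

Perfect fifth: 16.0 × 1.500³ = 54.0000pt
At 1.553: 16.0 × 1.553³ = 59.9286pt
Difference: 59.9286 − 54.0000 = 5.9286pt

5.93pt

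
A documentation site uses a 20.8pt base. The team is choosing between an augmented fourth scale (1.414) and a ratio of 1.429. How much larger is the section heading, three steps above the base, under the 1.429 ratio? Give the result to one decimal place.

Augmented fourth: 20.8 × 1.414³ = 58.805pt
At 1.429: 20.8 × 1.429³ = 60.696pt
Difference: 60.696 − 58.805 = 1.891pt

1.9pt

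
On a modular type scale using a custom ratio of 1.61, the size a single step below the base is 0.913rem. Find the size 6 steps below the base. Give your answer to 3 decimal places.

0.084rem

0.913 ÷ 1.61⁵ = 0.913 ÷ 10.81756 ≈ 0.084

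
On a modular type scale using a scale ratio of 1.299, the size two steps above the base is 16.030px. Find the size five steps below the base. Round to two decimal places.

2.57px

16.030 ÷ 1.299⁷ = 16.030 ÷ 6.24114 ≈ 2.568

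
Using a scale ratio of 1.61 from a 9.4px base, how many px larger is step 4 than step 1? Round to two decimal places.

48.02px

Step 1: 9.4 × 1.61 = 15.1340px
Step 4: 9.4 × 1.61⁴ = 63.1584px
Difference: 63.1584 − 15.1340 = 48.0244px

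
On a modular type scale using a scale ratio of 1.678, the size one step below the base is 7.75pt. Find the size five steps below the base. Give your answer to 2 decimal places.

0.98pt

Moving from step -1 to step -5 is 4 steps down, so divide by r⁴.
7.75 ÷ 1.678⁴ = 7.75 ÷ 7.92808 ≈ 0.978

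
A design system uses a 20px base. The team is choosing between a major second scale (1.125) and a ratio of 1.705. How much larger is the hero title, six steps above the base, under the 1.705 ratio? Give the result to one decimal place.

450.8px

Major second: 20.0 × 1.125⁶ = 40.546px
At 1.705: 20.0 × 1.705⁶ = 491.333px
Difference: 491.333 − 40.546 = 450.787px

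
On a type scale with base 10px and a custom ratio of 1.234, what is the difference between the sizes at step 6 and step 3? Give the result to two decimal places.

Step 3: 10.0 × 1.234³ = 18.7908px
Step 6: 10.0 × 1.234⁶ = 35.3095px
Difference: 35.3095 − 18.7908 = 16.5187px

16.52px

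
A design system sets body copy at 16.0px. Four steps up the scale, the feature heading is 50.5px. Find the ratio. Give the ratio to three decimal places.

r⁴ = 50.5 / 16.0, so r = (50.5/16.0)^(1/4).
r = 3.1562^(1/4) ≈ 1.3329

1.333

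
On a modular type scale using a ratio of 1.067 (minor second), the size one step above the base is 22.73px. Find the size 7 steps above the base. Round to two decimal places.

22.73 × 1.067⁶ = 22.73 × 1.47566 ≈ 33.542

33.54px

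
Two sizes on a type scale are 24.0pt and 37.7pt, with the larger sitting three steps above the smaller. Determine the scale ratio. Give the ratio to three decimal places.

The ratio satisfies 24.0 × r³ = 37.7, so r = (37.7 / 24.0)^(1/3).
r = 1.5708^(1/3) ≈ 1.1625

1.162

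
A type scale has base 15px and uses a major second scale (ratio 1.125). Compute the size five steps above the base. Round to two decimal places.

15.0 × 1.125⁵ = 15.0 × 1.80203 ≈ 27.03

27.03px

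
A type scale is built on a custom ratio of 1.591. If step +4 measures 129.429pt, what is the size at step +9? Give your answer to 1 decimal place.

1319.4pt

129.429 × 1.591⁵ = 129.429 × 10.19415 ≈ 1319.418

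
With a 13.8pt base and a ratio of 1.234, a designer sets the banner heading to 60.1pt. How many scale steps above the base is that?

1.234ⁿ = 60.1 / 13.8 = 4.3551
n = ln(4.3551) / ln(1.234) = 1.4713 / 0.2103 ≈ 7.00

7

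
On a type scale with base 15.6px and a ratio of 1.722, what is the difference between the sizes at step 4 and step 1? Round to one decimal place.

Step 1: 15.6 × 1.722 = 26.863px
Step 4: 15.6 × 1.722⁴ = 137.169px
Difference: 137.169 − 26.863 = 110.306px

110.3px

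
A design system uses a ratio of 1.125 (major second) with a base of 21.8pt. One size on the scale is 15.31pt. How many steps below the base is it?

1.125ⁿ = 21.8 / 15.31 = 1.4239
n = ln(1.4239) / ln(1.125) = 0.3534 / 0.1178 ≈ 3.00

3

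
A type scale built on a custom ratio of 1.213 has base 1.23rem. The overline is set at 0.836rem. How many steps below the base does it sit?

1.213ⁿ = 1.23 / 0.836 = 1.4713
n = ln(1.4713) / ln(1.213) = 0.3861 / 0.1931 ≈ 2.00

2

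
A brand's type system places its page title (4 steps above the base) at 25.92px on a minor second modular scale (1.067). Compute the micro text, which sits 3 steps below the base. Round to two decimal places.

The gap is -3 − (4) = -7 steps, so the factor is 1.067^-7.
25.92 ÷ 1.067⁷ = 25.92 ÷ 1.57453 ≈ 16.462

16.46px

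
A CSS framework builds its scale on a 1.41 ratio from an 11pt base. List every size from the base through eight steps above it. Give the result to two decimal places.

11.00pt, 15.51pt, 21.87pt, 30.84pt, 43.48pt, 61.30pt, 86.44pt, 121.88pt, 171.85pt

Step 0: 11pt
Step 1: 11.0 × 1.41 = 15.51
Step 2: 11.0 × 1.41² = 21.87
Step 3: 11.0 × 1.41³ = 30.84
Step 4: 11.0 × 1.41⁴ = 43.48
Step 5: 11.0 × 1.41⁵ = 61.30
Step 6: 11.0 × 1.41⁶ = 86.44
Step 7: 11.0 × 1.41⁷ = 121.88
Step 8: 11.0 × 1.41⁸ = 171.85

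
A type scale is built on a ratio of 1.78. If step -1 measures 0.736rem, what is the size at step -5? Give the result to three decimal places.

Moving from step -1 to step -5 is 4 steps down, so divide by r⁴.
0.736 ÷ 1.78⁴ = 0.736 ÷ 10.03876 ≈ 0.073

0.073rem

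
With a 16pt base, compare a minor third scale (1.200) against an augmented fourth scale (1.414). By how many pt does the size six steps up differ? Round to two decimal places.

Minor third: 16.0 × 1.200⁶ = 47.7757pt
Augmented fourth: 16.0 × 1.414⁶ = 127.8841pt
Difference: 127.8841 − 47.7757 = 80.1084pt

80.11pt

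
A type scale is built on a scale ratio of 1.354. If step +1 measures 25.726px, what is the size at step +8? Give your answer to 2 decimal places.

Moving from step +1 to step +8 is 7 steps up, so multiply by r⁷.
25.726 × 1.354⁷ = 25.726 × 8.34316 ≈ 214.636

214.64px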